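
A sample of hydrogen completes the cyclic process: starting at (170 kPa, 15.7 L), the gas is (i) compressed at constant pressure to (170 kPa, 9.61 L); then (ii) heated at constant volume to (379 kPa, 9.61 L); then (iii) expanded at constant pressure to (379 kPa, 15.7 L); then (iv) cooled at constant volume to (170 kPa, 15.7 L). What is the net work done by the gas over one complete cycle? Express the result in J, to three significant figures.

Constant-volume legs do no work.
W(i) = (170)(9.61 − 15.7) = -1035 J; W(iii) = (379)(15.7 − 9.61) = 2308 J.
W_net = -1035 + 2308 = 1273 J (the clockwise enclosed area).

W_net ≈ 1270 J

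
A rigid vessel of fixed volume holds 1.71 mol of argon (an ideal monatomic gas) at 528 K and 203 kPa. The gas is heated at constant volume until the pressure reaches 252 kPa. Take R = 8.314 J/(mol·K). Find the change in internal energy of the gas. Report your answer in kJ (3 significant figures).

Constant volume ⇒ W = 0, so Q = ΔU = nCᵥΔT with Cᵥ = 3R/2 = 12.47 J/(mol·K).
At constant V, T₂/T₁ = P₂/P₁ ⇒ ΔT = T₁(P₂/P₁ − 1) = 528·(252/203 − 1) = 127.4 K.
ΔU = (1.71)(12.47)(127.4) = 2718 J.

ΔU ≈ 2.72 kJ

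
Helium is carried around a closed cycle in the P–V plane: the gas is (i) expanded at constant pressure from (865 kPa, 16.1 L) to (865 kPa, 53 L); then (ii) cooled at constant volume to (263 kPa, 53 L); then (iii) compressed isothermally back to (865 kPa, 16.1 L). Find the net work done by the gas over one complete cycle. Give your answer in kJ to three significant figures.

Leg (i): W = PΔV = (865)(53 − 16.1) = 31918 J.
Leg (ii): W = 0.
Leg (iii): W = PᵢVᵢ ln(V_f/Vᵢ) = (13939) ln(16.1/53) = -16608 J.
W_net = 31918 − 16608 = 15311 J.

W_net ≈ 15.3 kJ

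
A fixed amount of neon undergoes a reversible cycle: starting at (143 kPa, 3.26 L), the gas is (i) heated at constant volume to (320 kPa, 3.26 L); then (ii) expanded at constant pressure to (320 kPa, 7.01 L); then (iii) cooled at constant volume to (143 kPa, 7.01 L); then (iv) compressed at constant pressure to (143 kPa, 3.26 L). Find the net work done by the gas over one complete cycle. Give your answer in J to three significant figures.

W_net ≈ 664 J

Constant-volume legs do no work.
W(ii) = (320)(7.01 − 3.26) = 1200 J; W(iv) = (143)(3.26 − 7.01) = -536.2 J.
W_net = 1200 − 536.2 = 663.8 J (the clockwise enclosed area).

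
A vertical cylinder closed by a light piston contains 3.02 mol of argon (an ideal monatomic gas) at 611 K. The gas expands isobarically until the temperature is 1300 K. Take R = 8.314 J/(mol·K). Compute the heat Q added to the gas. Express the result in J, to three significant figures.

Isobaric: W = nRΔT = (3.02)(8.314)(689) = 17300 J.
ΔU = nCᵥΔT with Cᵥ = 3R/2: ΔU = (3.02)(12.47)(689) = 25949 J.
Q = ΔU + W = 25949 + 17300 = 43249 J.

Q ≈ 43200 J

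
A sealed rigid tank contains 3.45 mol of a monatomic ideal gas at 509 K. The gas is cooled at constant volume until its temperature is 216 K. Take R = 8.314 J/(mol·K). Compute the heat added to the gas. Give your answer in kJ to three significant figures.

Constant volume ⇒ W = 0, so Q = ΔU = nCᵥΔT with Cᵥ = 3R/2 = 12.47 J/(mol·K).
ΔU = (3.45)(12.47)(216 − 509) = -12606 J.

Q ≈ -12.6 kJ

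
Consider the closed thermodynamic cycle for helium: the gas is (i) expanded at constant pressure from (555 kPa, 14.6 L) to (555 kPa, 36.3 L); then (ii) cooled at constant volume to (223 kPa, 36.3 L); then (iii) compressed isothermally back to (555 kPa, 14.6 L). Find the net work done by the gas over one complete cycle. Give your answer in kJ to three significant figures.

Leg (i): W = PΔV = (555)(36.3 − 14.6) = 12043 J.
Leg (ii): W = 0.
Leg (iii): W = PᵢVᵢ ln(V_f/Vᵢ) = (8095) ln(14.6/36.3) = -7373 J.
W_net = 12043 − 7373 = 4671 J.

W_net ≈ 4.67 kJ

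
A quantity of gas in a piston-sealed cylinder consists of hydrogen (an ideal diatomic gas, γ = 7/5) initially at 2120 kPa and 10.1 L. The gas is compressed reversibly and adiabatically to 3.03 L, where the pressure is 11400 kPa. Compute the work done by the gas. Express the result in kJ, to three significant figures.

W ≈ -32.8 kJ

Adiabatic: W = (P₁V₁ − P₂V₂)/(γ − 1) with γ = 7/5.
P₁V₁ = 21412 J, P₂V₂ = 34542 J.
W = (21412 − 34542) / 0.4 = -32825 J.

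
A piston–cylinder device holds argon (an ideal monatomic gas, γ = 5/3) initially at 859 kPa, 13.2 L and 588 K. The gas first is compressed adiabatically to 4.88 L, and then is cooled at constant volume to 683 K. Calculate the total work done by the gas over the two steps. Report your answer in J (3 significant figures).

Step 1 (adiabatic): W = (P₁V₁ − P₂V₂)/(γ−1) = (11339 − 22013)/0.667 = -16011 J.
Step 2 (isochoric): W = 0 (constant volume).
W_total = -16011 + 0 = -16011 J.

W_total ≈ -16000 J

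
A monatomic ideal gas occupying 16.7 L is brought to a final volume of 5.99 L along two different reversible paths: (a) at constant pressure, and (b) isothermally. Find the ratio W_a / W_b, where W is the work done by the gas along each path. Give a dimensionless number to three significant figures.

Path (a) isobaric: W = P₁(V₂ − V₁) → W_a/(P₁V₁) = -0.6413.
Path (b) isothermal: W = P₁V₁ ln(V₂/V₁) → W_b/(P₁V₁) = -1.025.
W_a / W_b = -0.6413 / -1.025 = 0.6255.

W_a / W_b ≈ 0.625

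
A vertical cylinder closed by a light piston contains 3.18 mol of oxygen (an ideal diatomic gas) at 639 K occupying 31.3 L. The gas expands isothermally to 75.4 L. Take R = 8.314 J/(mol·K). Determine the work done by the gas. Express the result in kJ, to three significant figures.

Isothermal: W = nRT ln(V₂/V₁).
W = (3.18)(8.314)(639) × ln(75.4/31.3)
  = 16894 × 0.8792
W_by_gas = 14853 J.

W ≈ 14.9 kJ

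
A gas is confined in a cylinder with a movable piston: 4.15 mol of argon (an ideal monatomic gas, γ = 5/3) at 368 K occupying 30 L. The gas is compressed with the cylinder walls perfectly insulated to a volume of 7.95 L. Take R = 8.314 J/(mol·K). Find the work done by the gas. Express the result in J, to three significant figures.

W ≈ -27100 J

Adiabatic: TV^(γ−1) = const with γ = 5/3.
T₂ = T₁ (V₁/V₂)^(γ−1) = 368 × (30/7.95)^0.667 = 368 × 2.424 = 892 K.
W_by = nCᵥ(T₁ − T₂) = (4.15)(12.47)(368 − 892) = -27118 J.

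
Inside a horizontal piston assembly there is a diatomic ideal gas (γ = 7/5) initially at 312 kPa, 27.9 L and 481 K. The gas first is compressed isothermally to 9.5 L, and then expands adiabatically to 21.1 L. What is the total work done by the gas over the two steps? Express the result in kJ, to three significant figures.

Step 1 (isothermal): W = P₁V₁ ln(V₂/V₁) = (8705) ln(9.5/27.9) = -9378 J.
After step 1: P = 916.3 kPa, V = 9.5 L, T = 481 K.
Step 2 (adiabatic): W = (P₁V₁ − P₂V₂)/(γ−1) = (8705 − 6326)/0.4 = 5947 J.
W_total = -9378 + 5947 = -3431 J.

W_total ≈ -3.43 kJ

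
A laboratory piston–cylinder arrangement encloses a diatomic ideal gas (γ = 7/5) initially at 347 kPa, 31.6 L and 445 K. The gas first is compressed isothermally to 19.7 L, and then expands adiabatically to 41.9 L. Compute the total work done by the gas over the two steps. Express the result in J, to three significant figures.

W_total ≈ 1960 J

Step 1 (isothermal): W = P₁V₁ ln(V₂/V₁) = (10965) ln(19.7/31.6) = -5181 J.
After step 1: P = 556.6 kPa, V = 19.7 L, T = 445 K.
Step 2 (adiabatic): W = (P₁V₁ − P₂V₂)/(γ−1) = (10965 − 8108)/0.4 = 7143 J.
W_total = -5181 + 7143 = 1961 J.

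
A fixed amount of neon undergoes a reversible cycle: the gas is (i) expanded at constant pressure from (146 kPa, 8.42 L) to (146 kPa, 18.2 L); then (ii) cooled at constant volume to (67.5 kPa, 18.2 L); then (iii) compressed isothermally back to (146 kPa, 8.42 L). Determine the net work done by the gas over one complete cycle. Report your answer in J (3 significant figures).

W_net ≈ 481 J

Leg (i): W = PΔV = (146)(18.2 − 8.42) = 1428 J.
Leg (ii): W = 0.
Leg (iii): W = PᵢVᵢ ln(V_f/Vᵢ) = (1228) ln(8.42/18.2) = -946.9 J.
W_net = 1428 − 946.9 = 480.9 J.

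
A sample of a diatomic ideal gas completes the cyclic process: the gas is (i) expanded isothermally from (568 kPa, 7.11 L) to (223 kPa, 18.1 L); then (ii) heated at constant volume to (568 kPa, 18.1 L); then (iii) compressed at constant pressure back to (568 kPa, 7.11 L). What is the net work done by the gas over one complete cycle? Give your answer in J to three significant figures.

W_net ≈ -2470 J

Leg (i): W = PᵢVᵢ ln(V_f/Vᵢ) = (4038) ln(18.1/7.11) = 3774 J.
Leg (ii): W = 0.
Leg (iii): W = PΔV = (568)(7.11 − 18.1) = -6242 J.
W_net = 3774 − 6242 = -2469 J.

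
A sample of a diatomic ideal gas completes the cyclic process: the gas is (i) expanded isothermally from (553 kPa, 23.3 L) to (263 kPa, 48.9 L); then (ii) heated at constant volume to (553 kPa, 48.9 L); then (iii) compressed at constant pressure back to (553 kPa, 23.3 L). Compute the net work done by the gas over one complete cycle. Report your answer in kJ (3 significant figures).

W_net ≈ -4.60 kJ

Leg (i): W = PᵢVᵢ ln(V_f/Vᵢ) = (12885) ln(48.9/23.3) = 9552 J.
Leg (ii): W = 0.
Leg (iii): W = PΔV = (553)(23.3 − 48.9) = -14157 J.
W_net = 9552 − 14157 = -4605 J.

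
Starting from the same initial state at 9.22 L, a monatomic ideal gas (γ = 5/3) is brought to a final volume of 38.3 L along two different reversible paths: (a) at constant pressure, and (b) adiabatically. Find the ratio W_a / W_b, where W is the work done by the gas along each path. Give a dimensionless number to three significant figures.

W_a / W_b ≈ 3.43

Path (a) isobaric: W = P₁(V₂ − V₁) → W_a/(P₁V₁) = 3.154.
Path (b) adiabatic: W = P₁V₁(1 − (V₁/V₂)^(γ−1))/(γ−1) → W_b/(P₁V₁) = 0.9195.
W_a / W_b = 3.154 / 0.9195 = 3.43.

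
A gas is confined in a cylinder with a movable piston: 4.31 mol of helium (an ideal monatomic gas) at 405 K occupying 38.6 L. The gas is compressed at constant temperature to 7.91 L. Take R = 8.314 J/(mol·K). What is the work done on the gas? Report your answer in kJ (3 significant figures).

W ≈ 23.0 kJ

Isothermal: W = nRT ln(V₂/V₁).
W = (4.31)(8.314)(405) × ln(7.91/38.6)
  = 14513 × -1.585
W_by_gas = -23004 J; work on gas = −W_by = 23004 J.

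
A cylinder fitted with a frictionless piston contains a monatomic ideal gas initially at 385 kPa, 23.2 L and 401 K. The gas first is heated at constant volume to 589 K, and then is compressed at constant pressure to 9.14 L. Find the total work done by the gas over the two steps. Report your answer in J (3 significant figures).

W_total ≈ -7950 J

Step 1 (isochoric): W = 0 (constant volume).
After step 1: P = 565.5 kPa (V unchanged).
Step 2 (isobaric): W = PΔV = (565.5 kPa)(9.14 − 23.2 L) = -7951 J.
W_total = 0 − 7951 = -7951 J.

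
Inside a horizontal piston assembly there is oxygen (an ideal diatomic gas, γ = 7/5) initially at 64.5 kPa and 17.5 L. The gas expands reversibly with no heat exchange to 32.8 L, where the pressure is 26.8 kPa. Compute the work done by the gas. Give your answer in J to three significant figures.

Adiabatic: W = (P₁V₁ − P₂V₂)/(γ − 1) with γ = 7/5.
P₁V₁ = 1129 J, P₂V₂ = 879 J.
W = (1129 − 879) / 0.4 = 624.3 J.

W ≈ 624 J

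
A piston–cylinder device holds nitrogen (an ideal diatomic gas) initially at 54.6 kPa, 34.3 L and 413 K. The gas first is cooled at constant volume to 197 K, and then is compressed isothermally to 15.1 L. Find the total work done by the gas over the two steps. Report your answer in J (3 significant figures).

Step 1 (isochoric): W = 0 (constant volume).
After step 1: P = 26.04 kPa (V unchanged).
Step 2 (isothermal): W = P₁V₁ ln(V₂/V₁) = (893.3) ln(15.1/34.3) = -732.9 J.
W_total = 0 − 732.9 = -732.9 J.

W_total ≈ -733 J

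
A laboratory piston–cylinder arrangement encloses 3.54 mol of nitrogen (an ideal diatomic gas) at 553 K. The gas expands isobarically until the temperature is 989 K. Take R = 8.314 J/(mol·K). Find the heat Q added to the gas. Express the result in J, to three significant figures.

Q ≈ 44900 J

Isobaric: W = nRΔT = (3.54)(8.314)(436) = 12832 J.
ΔU = nCᵥΔT with Cᵥ = 5R/2: ΔU = (3.54)(20.79)(436) = 32080 J.
Q = ΔU + W = 32080 + 12832 = 44913 J.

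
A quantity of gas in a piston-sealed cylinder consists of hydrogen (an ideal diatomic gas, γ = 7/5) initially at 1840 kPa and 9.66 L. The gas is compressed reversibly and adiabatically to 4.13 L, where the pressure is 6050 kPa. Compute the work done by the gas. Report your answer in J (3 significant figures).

W ≈ -18000 J

Adiabatic: W = (P₁V₁ − P₂V₂)/(γ − 1) with γ = 7/5.
P₁V₁ = 17774 J, P₂V₂ = 24986 J.
W = (17774 − 24986) / 0.4 = -18030 J.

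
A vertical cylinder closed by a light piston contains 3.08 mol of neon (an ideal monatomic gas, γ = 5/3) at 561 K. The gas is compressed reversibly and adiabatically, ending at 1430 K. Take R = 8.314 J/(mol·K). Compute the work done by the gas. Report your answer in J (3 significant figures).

W ≈ -33400 J

Adiabatic ⇒ Q = 0, so W_by = −ΔU = nCᵥ(T₁ − T₂).
Cᵥ = 3R/2 = 12.47 J/(mol·K).
W = (3.08)(12.47)(561 − 1430) = -33379 J.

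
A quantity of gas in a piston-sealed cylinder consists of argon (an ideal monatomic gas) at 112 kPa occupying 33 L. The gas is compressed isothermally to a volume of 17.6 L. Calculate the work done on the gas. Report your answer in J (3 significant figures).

W ≈ 2320 J

Isothermal: W = nRT ln(V₂/V₁) = P₁V₁ ln(V₂/V₁).
P₁V₁ = (112 kPa)(33 L) = 3696 J.
W = 3696 × ln(17.6/33) = 3696 × -0.6286
W_by_gas = -2323 J; work on gas = −W_by = 2323 J.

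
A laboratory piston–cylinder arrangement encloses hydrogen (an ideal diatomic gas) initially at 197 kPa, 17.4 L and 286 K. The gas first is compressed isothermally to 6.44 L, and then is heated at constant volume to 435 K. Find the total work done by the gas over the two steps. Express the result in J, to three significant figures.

Step 1 (isothermal): W = P₁V₁ ln(V₂/V₁) = (3428) ln(6.44/17.4) = -3407 J.
Step 2 (isochoric): W = 0 (constant volume).
W_total = -3407 + 0 = -3407 J.

W_total ≈ -3410 J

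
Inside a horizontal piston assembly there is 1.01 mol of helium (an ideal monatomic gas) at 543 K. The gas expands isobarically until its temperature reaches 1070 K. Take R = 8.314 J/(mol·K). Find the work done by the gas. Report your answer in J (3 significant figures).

W ≈ 4430 J

Isobaric: W = P ΔV = nR ΔT.
W = (1.01)(8.314)(1070 − 543) = 4425 J.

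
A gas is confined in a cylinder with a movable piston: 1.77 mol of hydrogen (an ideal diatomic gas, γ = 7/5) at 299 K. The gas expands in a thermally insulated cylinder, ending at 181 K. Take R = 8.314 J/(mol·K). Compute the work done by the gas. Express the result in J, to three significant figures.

Adiabatic ⇒ Q = 0, so W_by = −ΔU = nCᵥ(T₁ − T₂).
Cᵥ = 5R/2 = 20.79 J/(mol·K).
W = (1.77)(20.79)(299 − 181) = 4341 J.

W ≈ 4340 J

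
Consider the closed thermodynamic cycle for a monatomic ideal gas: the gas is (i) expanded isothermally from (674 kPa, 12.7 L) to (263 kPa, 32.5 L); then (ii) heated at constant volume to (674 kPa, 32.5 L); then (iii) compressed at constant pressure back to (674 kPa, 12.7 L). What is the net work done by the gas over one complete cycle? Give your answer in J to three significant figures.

W_net ≈ -5300 J

Leg (i): W = PᵢVᵢ ln(V_f/Vᵢ) = (8560) ln(32.5/12.7) = 8043 J.
Leg (ii): W = 0.
Leg (iii): W = PΔV = (674)(12.7 − 32.5) = -13345 J.
W_net = 8043 − 13345 = -5302 J.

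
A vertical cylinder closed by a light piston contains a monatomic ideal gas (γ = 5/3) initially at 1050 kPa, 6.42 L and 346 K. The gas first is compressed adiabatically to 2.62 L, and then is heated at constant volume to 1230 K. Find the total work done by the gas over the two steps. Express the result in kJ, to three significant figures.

W_total ≈ -8.27 kJ

Step 1 (adiabatic): W = (P₁V₁ − P₂V₂)/(γ−1) = (6741 − 12252)/0.667 = -8267 J.
Step 2 (isochoric): W = 0 (constant volume).
W_total = -8267 + 0 = -8267 J.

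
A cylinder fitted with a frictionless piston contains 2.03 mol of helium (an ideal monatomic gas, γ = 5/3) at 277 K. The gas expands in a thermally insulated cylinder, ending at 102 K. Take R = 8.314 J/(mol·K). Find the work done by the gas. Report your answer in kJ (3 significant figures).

W ≈ 4.43 kJ

Adiabatic ⇒ Q = 0, so W_by = −ΔU = nCᵥ(T₁ − T₂).
Cᵥ = 3R/2 = 12.47 J/(mol·K).
W = (2.03)(12.47)(277 − 102) = 4430 J.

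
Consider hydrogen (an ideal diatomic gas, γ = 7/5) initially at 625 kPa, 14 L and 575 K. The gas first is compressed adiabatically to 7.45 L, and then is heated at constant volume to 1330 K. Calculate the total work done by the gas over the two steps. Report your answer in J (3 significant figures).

Step 1 (adiabatic): W = (P₁V₁ − P₂V₂)/(γ−1) = (8750 − 11262)/0.4 = -6279 J.
Step 2 (isochoric): W = 0 (constant volume).
W_total = -6279 + 0 = -6279 J.

W_total ≈ -6280 J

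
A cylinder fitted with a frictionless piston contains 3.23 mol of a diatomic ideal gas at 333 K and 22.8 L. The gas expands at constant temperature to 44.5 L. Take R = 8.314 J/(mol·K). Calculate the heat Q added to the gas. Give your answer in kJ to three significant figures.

Q ≈ 5.98 kJ

Isothermal ⇒ ΔU = 0, so Q = W = nRT ln(V₂/V₁).
Q = (3.23)(8.314)(333) ln(44.5/22.8) = 8942 × 0.6687 = 5980 J.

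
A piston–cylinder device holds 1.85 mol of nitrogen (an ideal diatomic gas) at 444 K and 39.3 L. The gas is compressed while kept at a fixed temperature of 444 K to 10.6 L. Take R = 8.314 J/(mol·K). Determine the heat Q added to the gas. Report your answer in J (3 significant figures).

Q ≈ -8950 J

Isothermal ⇒ ΔU = 0, so Q = W = nRT ln(V₂/V₁).
Q = (1.85)(8.314)(444) ln(10.6/39.3) = 6829 × -1.31 = -8949 J.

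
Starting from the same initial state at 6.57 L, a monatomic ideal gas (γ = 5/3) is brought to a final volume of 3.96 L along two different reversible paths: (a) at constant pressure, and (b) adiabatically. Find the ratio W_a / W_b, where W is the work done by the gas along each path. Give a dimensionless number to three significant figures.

W_a / W_b ≈ 0.660

Path (a) isobaric: W = P₁(V₂ − V₁) → W_a/(P₁V₁) = -0.3973.
Path (b) adiabatic: W = P₁V₁(1 − (V₁/V₂)^(γ−1))/(γ−1) → W_b/(P₁V₁) = -0.6022.
W_a / W_b = -0.3973 / -0.6022 = 0.6597.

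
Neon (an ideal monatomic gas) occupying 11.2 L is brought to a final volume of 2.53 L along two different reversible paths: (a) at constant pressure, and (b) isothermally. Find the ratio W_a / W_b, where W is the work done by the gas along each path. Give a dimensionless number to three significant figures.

Path (a) isobaric: W = P₁(V₂ − V₁) → W_a/(P₁V₁) = -0.7741.
Path (b) isothermal: W = P₁V₁ ln(V₂/V₁) → W_b/(P₁V₁) = -1.488.
W_a / W_b = -0.7741 / -1.488 = 0.5203.

W_a / W_b ≈ 0.520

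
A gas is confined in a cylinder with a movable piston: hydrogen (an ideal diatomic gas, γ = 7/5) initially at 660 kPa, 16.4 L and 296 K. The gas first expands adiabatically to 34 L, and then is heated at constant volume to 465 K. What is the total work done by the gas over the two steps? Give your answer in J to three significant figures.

Step 1 (adiabatic): W = (P₁V₁ − P₂V₂)/(γ−1) = (10824 − 8086)/0.4 = 6845 J.
Step 2 (isochoric): W = 0 (constant volume).
W_total = 6845 + 0 = 6845 J.

W_total ≈ 6840 J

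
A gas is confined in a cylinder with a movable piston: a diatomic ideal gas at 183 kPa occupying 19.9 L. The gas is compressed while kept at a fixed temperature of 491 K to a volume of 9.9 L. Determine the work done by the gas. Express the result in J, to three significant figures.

W ≈ -2540 J

Isothermal: W = nRT ln(V₂/V₁) = P₁V₁ ln(V₂/V₁).
P₁V₁ = (183 kPa)(19.9 L) = 3642 J.
W = 3642 × ln(9.9/19.9) = 3642 × -0.6982
W_by_gas = -2543 J.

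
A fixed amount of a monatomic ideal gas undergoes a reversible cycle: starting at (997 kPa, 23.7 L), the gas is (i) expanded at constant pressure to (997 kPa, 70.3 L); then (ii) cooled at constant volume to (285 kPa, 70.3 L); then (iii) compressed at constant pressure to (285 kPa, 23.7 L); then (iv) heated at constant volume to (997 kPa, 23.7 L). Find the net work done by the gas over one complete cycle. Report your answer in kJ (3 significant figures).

Constant-volume legs do no work.
W(i) = (997)(70.3 − 23.7) = 46460 J; W(iii) = (285)(23.7 − 70.3) = -13281 J.
W_net = 46460 − 13281 = 33179 J (the clockwise enclosed area).

W_net ≈ 33.2 kJ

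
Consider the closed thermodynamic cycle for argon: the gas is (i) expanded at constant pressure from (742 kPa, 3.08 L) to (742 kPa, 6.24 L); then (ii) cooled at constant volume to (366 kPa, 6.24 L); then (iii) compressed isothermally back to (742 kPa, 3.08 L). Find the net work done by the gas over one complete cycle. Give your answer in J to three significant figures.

W_net ≈ 732 J

Leg (i): W = PΔV = (742)(6.24 − 3.08) = 2345 J.
Leg (ii): W = 0.
Leg (iii): W = PᵢVᵢ ln(V_f/Vᵢ) = (2284) ln(3.08/6.24) = -1613 J.
W_net = 2345 − 1613 = 732.2 J.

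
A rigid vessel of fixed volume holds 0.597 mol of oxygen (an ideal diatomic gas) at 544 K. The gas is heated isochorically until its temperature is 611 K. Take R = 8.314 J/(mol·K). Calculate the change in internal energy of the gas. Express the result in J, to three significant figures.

ΔU ≈ 831 J

Constant volume ⇒ W = 0, so Q = ΔU = nCᵥΔT with Cᵥ = 5R/2 = 20.79 J/(mol·K).
ΔU = (0.597)(20.79)(611 − 544) = 831.4 J.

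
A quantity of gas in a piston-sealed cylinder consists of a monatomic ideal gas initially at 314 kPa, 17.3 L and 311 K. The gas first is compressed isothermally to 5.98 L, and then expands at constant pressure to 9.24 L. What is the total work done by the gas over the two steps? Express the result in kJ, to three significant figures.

Step 1 (isothermal): W = P₁V₁ ln(V₂/V₁) = (5432) ln(5.98/17.3) = -5771 J.
After step 1: P = 908.4 kPa, V = 5.98 L, T = 311 K.
Step 2 (isobaric): W = PΔV = (908.4 kPa)(9.24 − 5.98 L) = 2961 J.
W_total = -5771 + 2961 = -2809 J.

W_total ≈ -2.81 kJ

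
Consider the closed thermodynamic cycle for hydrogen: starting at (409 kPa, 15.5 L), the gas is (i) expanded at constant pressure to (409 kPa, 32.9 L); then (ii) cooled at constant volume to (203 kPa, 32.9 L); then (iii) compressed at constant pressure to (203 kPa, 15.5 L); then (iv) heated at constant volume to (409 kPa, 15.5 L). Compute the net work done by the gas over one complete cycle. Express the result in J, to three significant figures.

Constant-volume legs do no work.
W(i) = (409)(32.9 − 15.5) = 7117 J; W(iii) = (203)(15.5 − 32.9) = -3532 J.
W_net = 7117 − 3532 = 3584 J (the clockwise enclosed area).

W_net ≈ 3580 J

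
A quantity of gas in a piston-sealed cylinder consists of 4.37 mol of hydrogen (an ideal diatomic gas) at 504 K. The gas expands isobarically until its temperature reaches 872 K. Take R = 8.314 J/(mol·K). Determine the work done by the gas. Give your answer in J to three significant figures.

W ≈ 13400 J

Isobaric: W = P ΔV = nR ΔT.
W = (4.37)(8.314)(872 − 504) = 13370 J.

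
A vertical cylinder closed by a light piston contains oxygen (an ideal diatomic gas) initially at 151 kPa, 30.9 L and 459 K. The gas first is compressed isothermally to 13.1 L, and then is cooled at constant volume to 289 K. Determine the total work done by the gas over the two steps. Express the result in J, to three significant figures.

W_total ≈ -4000 J

Step 1 (isothermal): W = P₁V₁ ln(V₂/V₁) = (4666) ln(13.1/30.9) = -4004 J.
Step 2 (isochoric): W = 0 (constant volume).
W_total = -4004 + 0 = -4004 J.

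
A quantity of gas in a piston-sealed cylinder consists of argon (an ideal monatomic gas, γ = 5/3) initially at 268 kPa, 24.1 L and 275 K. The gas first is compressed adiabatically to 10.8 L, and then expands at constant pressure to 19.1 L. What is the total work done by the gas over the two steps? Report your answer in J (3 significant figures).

W_total ≈ 1620 J

Step 1 (adiabatic): W = (P₁V₁ − P₂V₂)/(γ−1) = (6459 − 11029)/0.667 = -6856 J.
After step 1: P = 1021 kPa, V = 10.8 L, T = 469.6 K.
Step 2 (isobaric): W = PΔV = (1021 kPa)(19.1 − 10.8 L) = 8476 J.
W_total = -6856 + 8476 = 1620 J.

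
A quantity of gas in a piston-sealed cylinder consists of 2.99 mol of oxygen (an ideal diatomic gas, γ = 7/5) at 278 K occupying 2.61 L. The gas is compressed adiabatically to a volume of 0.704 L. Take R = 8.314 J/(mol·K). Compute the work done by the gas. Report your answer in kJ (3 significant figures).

W ≈ -11.9 kJ

Adiabatic: TV^(γ−1) = const with γ = 7/5.
T₂ = T₁ (V₁/V₂)^(γ−1) = 278 × (2.61/0.704)^0.4 = 278 × 1.689 = 469.5 K.
W_by = nCᵥ(T₁ − T₂) = (2.99)(20.79)(278 − 469.5) = -11904 J.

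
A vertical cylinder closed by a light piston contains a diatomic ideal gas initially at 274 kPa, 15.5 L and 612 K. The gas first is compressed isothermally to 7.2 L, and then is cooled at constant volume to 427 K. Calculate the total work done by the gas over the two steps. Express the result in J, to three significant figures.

Step 1 (isothermal): W = P₁V₁ ln(V₂/V₁) = (4247) ln(7.2/15.5) = -3256 J.
Step 2 (isochoric): W = 0 (constant volume).
W_total = -3256 + 0 = -3256 J.

W_total ≈ -3260 J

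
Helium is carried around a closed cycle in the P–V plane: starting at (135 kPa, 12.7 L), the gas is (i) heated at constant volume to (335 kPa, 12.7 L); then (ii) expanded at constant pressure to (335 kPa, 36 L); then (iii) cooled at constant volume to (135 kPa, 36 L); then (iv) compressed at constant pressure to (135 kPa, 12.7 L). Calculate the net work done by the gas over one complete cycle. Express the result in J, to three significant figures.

W_net ≈ 4660 J

Constant-volume legs do no work.
W(ii) = (335)(36 − 12.7) = 7806 J; W(iv) = (135)(12.7 − 36) = -3146 J.
W_net = 7806 − 3146 = 4660 J (the clockwise enclosed area).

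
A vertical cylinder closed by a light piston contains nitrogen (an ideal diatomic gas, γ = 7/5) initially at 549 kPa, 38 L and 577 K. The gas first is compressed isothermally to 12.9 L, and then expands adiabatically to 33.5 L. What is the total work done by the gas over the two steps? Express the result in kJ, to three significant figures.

W_total ≈ -5.99 kJ

Step 1 (isothermal): W = P₁V₁ ln(V₂/V₁) = (20862) ln(12.9/38) = -22538 J.
After step 1: P = 1617 kPa, V = 12.9 L, T = 577 K.
Step 2 (adiabatic): W = (P₁V₁ − P₂V₂)/(γ−1) = (20862 − 14242)/0.4 = 16550 J.
W_total = -22538 + 16550 = -5989 J.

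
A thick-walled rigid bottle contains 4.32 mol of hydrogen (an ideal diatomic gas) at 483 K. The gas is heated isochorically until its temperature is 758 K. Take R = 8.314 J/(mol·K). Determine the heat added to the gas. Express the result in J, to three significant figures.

Q ≈ 24700 J

Constant volume ⇒ W = 0, so Q = ΔU = nCᵥΔT with Cᵥ = 5R/2 = 20.79 J/(mol·K).
ΔU = (4.32)(20.79)(758 − 483) = 24693 J.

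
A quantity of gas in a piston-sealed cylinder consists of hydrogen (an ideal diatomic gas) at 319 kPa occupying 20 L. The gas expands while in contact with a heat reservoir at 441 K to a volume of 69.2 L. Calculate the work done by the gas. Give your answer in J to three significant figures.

Isothermal: W = nRT ln(V₂/V₁) = P₁V₁ ln(V₂/V₁).
P₁V₁ = (319 kPa)(20 L) = 6380 J.
W = 6380 × ln(69.2/20) = 6380 × 1.241
W_by_gas = 7919 J.

W ≈ 7920 J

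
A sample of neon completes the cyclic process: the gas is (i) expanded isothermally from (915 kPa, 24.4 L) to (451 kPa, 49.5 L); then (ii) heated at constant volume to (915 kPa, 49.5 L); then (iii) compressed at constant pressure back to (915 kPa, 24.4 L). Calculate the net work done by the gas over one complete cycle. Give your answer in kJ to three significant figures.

W_net ≈ -7.17 kJ

Leg (i): W = PᵢVᵢ ln(V_f/Vᵢ) = (22326) ln(49.5/24.4) = 15793 J.
Leg (ii): W = 0.
Leg (iii): W = PΔV = (915)(24.4 − 49.5) = -22966 J.
W_net = 15793 − 22966 = -7173 J.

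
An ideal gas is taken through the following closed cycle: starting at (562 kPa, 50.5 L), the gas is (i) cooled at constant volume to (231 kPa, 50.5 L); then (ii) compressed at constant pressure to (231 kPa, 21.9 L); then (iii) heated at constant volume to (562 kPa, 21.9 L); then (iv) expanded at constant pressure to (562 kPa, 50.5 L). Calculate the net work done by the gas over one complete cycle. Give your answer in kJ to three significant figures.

W_net ≈ 9.47 kJ

Constant-volume legs do no work.
W(ii) = (231)(21.9 − 50.5) = -6607 J; W(iv) = (562)(50.5 − 21.9) = 16073 J.
W_net = -6607 + 16073 = 9467 J (the clockwise enclosed area).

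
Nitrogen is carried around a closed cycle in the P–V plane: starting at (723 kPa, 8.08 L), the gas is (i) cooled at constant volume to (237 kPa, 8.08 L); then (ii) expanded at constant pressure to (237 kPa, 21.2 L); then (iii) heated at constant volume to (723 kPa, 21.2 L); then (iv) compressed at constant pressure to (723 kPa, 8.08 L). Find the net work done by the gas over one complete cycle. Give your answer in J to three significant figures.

W_net ≈ -6380 J

Constant-volume legs do no work.
W(ii) = (237)(21.2 − 8.08) = 3109 J; W(iv) = (723)(8.08 − 21.2) = -9486 J.
W_net = 3109 − 9486 = -6376 J (the counter-clockwise enclosed area).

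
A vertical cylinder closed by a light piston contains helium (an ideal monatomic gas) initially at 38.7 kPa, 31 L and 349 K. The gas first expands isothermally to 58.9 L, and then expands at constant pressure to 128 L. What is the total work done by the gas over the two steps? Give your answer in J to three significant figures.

Step 1 (isothermal): W = P₁V₁ ln(V₂/V₁) = (1200) ln(58.9/31) = 770 J.
After step 1: P = 20.37 kPa, V = 58.9 L, T = 349 K.
Step 2 (isobaric): W = PΔV = (20.37 kPa)(128 − 58.9 L) = 1407 J.
W_total = 770 + 1407 = 2177 J.

W_total ≈ 2180 J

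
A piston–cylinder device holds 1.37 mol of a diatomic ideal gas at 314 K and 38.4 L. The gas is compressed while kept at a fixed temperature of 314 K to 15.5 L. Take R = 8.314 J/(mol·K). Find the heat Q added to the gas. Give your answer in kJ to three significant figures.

Isothermal ⇒ ΔU = 0, so Q = W = nRT ln(V₂/V₁).
Q = (1.37)(8.314)(314) ln(15.5/38.4) = 3577 × -0.9072 = -3245 J.

Q ≈ -3.24 kJ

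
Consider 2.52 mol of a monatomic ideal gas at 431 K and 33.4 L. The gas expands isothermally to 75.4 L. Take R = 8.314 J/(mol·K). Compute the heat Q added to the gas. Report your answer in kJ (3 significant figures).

Isothermal ⇒ ΔU = 0, so Q = W = nRT ln(V₂/V₁).
Q = (2.52)(8.314)(431) ln(75.4/33.4) = 9030 × 0.8143 = 7353 J.

Q ≈ 7.35 kJ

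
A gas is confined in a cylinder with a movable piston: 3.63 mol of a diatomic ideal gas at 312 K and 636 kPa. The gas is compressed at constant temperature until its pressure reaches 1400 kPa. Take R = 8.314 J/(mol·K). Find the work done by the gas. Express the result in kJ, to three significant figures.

W ≈ -7.43 kJ

Isothermal process: W = nRT ln(V₂/V₁) = nRT ln(P₁/P₂).
W = (3.63)(8.314)(312) × ln(636/1400)
  = 9416 × ln(0.4543) = 9416 × -0.789
W_by_gas = -7430 J.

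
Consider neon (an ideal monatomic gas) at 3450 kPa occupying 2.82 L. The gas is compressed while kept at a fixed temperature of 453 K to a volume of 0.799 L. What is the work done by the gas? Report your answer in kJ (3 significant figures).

W ≈ -12.3 kJ

Isothermal: W = nRT ln(V₂/V₁) = P₁V₁ ln(V₂/V₁).
P₁V₁ = (3450 kPa)(2.82 L) = 9729 J.
W = 9729 × ln(0.799/2.82) = 9729 × -1.261
W_by_gas = -12270 J.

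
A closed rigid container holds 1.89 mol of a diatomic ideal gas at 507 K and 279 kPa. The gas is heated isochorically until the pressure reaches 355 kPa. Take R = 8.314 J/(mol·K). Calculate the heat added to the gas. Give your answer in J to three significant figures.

Q ≈ 5430 J

Constant volume ⇒ W = 0, so Q = ΔU = nCᵥΔT with Cᵥ = 5R/2 = 20.79 J/(mol·K).
At constant V, T₂/T₁ = P₂/P₁ ⇒ ΔT = T₁(P₂/P₁ − 1) = 507·(355/279 − 1) = 138.1 K.
ΔU = (1.89)(20.79)(138.1) = 5425 J.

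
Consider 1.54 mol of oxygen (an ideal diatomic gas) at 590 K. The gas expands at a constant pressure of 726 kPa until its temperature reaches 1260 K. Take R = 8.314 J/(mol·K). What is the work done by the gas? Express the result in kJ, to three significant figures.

Isobaric: W = P ΔV = nR ΔT.
W = (1.54)(8.314)(1260 − 590) = 8578 J.

W ≈ 8.58 kJ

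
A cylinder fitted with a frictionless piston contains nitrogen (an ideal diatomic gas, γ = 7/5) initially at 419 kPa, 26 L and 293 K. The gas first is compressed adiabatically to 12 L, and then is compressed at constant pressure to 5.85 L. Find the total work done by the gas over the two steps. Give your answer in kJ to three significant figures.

Step 1 (adiabatic): W = (P₁V₁ − P₂V₂)/(γ−1) = (10894 − 14842)/0.4 = -9871 J.
After step 1: P = 1237 kPa, V = 12 L, T = 399.2 K.
Step 2 (isobaric): W = PΔV = (1237 kPa)(5.85 − 12 L) = -7607 J.
W_total = -9871 − 7607 = -17478 J.

W_total ≈ -17.5 kJ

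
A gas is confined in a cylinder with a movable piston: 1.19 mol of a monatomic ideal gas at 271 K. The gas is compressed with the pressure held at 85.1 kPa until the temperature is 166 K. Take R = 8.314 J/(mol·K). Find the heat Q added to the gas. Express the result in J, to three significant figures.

Isobaric: W = nRΔT = (1.19)(8.314)(-105) = -1039 J.
ΔU = nCᵥΔT with Cᵥ = 3R/2: ΔU = (1.19)(12.47)(-105) = -1558 J.
Q = ΔU + W = -1558 − 1039 = -2597 J.

Q ≈ -2600 J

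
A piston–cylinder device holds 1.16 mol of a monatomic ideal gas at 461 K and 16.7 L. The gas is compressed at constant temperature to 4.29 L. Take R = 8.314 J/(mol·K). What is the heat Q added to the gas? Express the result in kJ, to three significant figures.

Q ≈ -6.04 kJ

Isothermal ⇒ ΔU = 0, so Q = W = nRT ln(V₂/V₁).
Q = (1.16)(8.314)(461) ln(4.29/16.7) = 4446 × -1.359 = -6043 J.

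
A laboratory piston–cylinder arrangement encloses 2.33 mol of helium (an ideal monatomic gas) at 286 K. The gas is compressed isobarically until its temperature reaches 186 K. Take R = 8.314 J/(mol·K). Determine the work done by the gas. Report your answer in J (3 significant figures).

W ≈ -1940 J

Isobaric: W = P ΔV = nR ΔT.
W = (2.33)(8.314)(186 − 286) = -1937 J.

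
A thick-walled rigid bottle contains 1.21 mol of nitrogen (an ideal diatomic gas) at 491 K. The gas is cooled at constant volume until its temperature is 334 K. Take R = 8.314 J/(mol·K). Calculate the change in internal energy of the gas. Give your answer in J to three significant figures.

Constant volume ⇒ W = 0, so Q = ΔU = nCᵥΔT with Cᵥ = 5R/2 = 20.79 J/(mol·K).
ΔU = (1.21)(20.79)(334 − 491) = -3949 J.

ΔU ≈ -3950 J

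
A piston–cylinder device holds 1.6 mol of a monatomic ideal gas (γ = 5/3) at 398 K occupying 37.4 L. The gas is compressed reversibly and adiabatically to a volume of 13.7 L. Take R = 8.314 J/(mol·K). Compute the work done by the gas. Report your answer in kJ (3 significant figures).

Adiabatic: TV^(γ−1) = const with γ = 5/3.
T₂ = T₁ (V₁/V₂)^(γ−1) = 398 × (37.4/13.7)^0.667 = 398 × 1.953 = 777.4 K.
W_by = nCᵥ(T₁ − T₂) = (1.6)(12.47)(398 − 777.4) = -7571 J.

W ≈ -7.57 kJ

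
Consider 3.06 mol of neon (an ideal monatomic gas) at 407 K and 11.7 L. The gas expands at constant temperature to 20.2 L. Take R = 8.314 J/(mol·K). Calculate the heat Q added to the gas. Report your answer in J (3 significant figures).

Q ≈ 5650 J

Isothermal ⇒ ΔU = 0, so Q = W = nRT ln(V₂/V₁).
Q = (3.06)(8.314)(407) ln(20.2/11.7) = 10354 × 0.5461 = 5654 J.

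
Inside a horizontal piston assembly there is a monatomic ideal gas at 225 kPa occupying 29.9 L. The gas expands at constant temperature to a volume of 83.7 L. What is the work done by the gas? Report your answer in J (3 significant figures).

W ≈ 6930 J

Isothermal: W = nRT ln(V₂/V₁) = P₁V₁ ln(V₂/V₁).
P₁V₁ = (225 kPa)(29.9 L) = 6728 J.
W = 6728 × ln(83.7/29.9) = 6728 × 1.029
W_by_gas = 6925 J.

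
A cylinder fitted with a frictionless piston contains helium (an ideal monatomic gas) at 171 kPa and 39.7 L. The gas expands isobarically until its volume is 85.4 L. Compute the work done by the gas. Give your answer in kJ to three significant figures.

W ≈ 7.81 kJ

Isobaric: W = P ΔV.
W = (171 kPa)(85.4 − 39.7 L) = (171)(45.7) = 7815 J.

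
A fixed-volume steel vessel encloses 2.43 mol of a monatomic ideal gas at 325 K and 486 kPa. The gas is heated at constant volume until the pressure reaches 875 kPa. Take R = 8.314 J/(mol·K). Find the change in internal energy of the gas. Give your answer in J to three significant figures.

ΔU ≈ 7880 J

Constant volume ⇒ W = 0, so Q = ΔU = nCᵥΔT with Cᵥ = 3R/2 = 12.47 J/(mol·K).
At constant V, T₂/T₁ = P₂/P₁ ⇒ ΔT = T₁(P₂/P₁ − 1) = 325·(875/486 − 1) = 260.1 K.
ΔU = (2.43)(12.47)(260.1) = 7883 J.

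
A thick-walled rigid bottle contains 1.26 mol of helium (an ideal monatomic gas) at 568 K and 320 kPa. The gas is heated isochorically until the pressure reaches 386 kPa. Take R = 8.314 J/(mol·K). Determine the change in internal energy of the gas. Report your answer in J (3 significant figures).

Constant volume ⇒ W = 0, so Q = ΔU = nCᵥΔT with Cᵥ = 3R/2 = 12.47 J/(mol·K).
At constant V, T₂/T₁ = P₂/P₁ ⇒ ΔT = T₁(P₂/P₁ − 1) = 568·(386/320 − 1) = 117.2 K.
ΔU = (1.26)(12.47)(117.2) = 1841 J.

ΔU ≈ 1840 J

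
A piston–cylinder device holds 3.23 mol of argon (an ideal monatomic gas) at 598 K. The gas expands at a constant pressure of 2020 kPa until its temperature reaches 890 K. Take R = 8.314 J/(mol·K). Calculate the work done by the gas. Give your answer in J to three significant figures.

W ≈ 7840 J

Isobaric: W = P ΔV = nR ΔT.
W = (3.23)(8.314)(890 − 598) = 7841 J.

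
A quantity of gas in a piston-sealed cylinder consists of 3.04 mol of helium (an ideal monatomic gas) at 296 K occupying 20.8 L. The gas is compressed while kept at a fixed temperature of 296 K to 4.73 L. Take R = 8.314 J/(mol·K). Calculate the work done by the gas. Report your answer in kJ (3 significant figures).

W ≈ -11.1 kJ

Isothermal: W = nRT ln(V₂/V₁).
W = (3.04)(8.314)(296) × ln(4.73/20.8)
  = 7481 × -1.481
W_by_gas = -11080 J.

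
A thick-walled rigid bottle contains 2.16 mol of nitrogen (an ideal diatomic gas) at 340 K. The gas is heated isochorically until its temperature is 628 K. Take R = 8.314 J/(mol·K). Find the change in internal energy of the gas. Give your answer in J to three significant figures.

ΔU ≈ 12900 J

Constant volume ⇒ W = 0, so Q = ΔU = nCᵥΔT with Cᵥ = 5R/2 = 20.79 J/(mol·K).
ΔU = (2.16)(20.79)(628 − 340) = 12930 J.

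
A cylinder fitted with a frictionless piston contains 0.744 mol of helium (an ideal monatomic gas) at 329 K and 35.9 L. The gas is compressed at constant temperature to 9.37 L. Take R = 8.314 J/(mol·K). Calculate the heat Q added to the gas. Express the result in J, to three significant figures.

Isothermal ⇒ ΔU = 0, so Q = W = nRT ln(V₂/V₁).
Q = (0.744)(8.314)(329) ln(9.37/35.9) = 2035 × -1.343 = -2734 J.

Q ≈ -2730 J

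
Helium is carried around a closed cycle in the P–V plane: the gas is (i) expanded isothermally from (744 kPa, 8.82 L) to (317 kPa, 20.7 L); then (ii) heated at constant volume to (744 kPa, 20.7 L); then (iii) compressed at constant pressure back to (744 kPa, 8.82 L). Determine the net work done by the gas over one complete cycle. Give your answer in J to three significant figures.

Leg (i): W = PᵢVᵢ ln(V_f/Vᵢ) = (6562) ln(20.7/8.82) = 5598 J.
Leg (ii): W = 0.
Leg (iii): W = PΔV = (744)(8.82 − 20.7) = -8839 J.
W_net = 5598 − 8839 = -3241 J.

W_net ≈ -3240 J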